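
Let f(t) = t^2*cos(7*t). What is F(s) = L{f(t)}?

F(s) = 2*s*(s^2 - 147)/(s^2 + 49)^3

L{cos(7t)} = s/(s^2 + 49).
Then apply L{t^2·g(t)} = (-1)^2 d^2/ds^2[G(s)] with G(s) = s/(s^2 + 49):
differentiating 2 times and applying the sign gives 2*s*(s^2 - 147)/(s^2 + 49)^3.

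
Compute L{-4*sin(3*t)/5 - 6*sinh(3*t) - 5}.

-12/(5*(s^2 + 9)) - 18/(s^2 - 9) - 5/s

Apply the Laplace transform termwise.
(-6)·[L{sinh(3t)} = 3/(s^2 - 9)]; L{-5} = -5/s; (-4/5)·[L{sin(3t)} = 3/(s^2 + 9)].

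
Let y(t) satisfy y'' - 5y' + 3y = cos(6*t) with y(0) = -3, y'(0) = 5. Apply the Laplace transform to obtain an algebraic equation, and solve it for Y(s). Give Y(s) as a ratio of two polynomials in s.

Laplace-transform each side.
The derivative rules (L{y''} = s^2 Y - s·y(0) - y'(0) and L{y'} = sY - y(0), with y(0) = -3, y'(0) = 5) turn the left side into (s^2 - 5*s + 3)Y - (-3*s + 20).
The right side is L{cos(6*t)} = s/(s^2 + 36).
So (s^2 - 5*s + 3)Y = s/(s^2 + 36) + (-3*s + 20).
Solve for Y(s) and write it as one ratio of polynomials.

Y(s) = (-3*s^3 + 20*s^2 - 107*s + 720)/(s^4 - 5*s^3 + 39*s^2 - 180*s + 108)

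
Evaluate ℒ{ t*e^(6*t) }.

(s - 6)^(-2)

L{e^(6t)} = 1/(s - 6).
Then apply L{t·g(t)} = -d/ds[H(s)] with H(s) = 1/(s - 6):
differentiating 1 time and applying the sign gives (s - 6)^(-2).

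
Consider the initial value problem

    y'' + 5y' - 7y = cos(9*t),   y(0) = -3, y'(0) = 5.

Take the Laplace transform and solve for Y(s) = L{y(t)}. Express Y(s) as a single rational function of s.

Apply the Laplace transform to the equation.
Using L{y''} = s^2 Y - s·y(0) - y'(0) and L{y'} = sY - y(0), with y(0) = -3, y'(0) = 5, the left side becomes (s^2 + 5*s - 7)Y - (-3*s - 10).
The right side is L{cos(9*t)} = s/(s^2 + 81).
So (s^2 + 5*s - 7)Y = s/(s^2 + 81) + (-3*s - 10).
Solve for Y(s) and write it as one ratio of polynomials.

Y(s) = (-3*s^3 - 10*s^2 - 242*s - 810)/(s^4 + 5*s^3 + 74*s^2 + 405*s - 567)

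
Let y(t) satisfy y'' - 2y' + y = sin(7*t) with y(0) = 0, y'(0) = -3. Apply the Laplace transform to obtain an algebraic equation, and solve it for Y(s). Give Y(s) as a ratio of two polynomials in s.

Transform both sides with L{·}.
Using L{y''} = s^2 Y - s·y(0) - y'(0) and L{y'} = sY - y(0), with y(0) = 0, y'(0) = -3, the left side becomes (s^2 - 2*s + 1)Y - (-3).
The right side is L{sin(7*t)} = 7/(s^2 + 49).
So (s^2 - 2*s + 1)Y = 7/(s^2 + 49) + (-3).
Isolate Y and clear denominators.

Y(s) = (-3*s^2 - 140)/(s^4 - 2*s^3 + 50*s^2 - 98*s + 49)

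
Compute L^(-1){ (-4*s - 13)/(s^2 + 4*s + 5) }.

Complete the square in the denominator: s^2 + 4*s + 5 = (s + 2)^2 + 1^2.
Split the numerator to match: -4*s - 13 = -4·(s + 2) - 5·1.
Invert each term: -4·(s + 2)/((s + 2)^2 + 1) ↔ -4e^(-2t)cos(t); -5·1/((s + 2)^2 + 1) ↔ -5e^(-2t)sin(t).

-5*exp(-2*t)*sin(t) - 4*exp(-2*t)*cos(t)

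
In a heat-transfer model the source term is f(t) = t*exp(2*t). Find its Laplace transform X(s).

L{e^(2t)} = 1/(s - 2).
Then apply L{t·g(t)} = -d/ds[G(s)] with G(s) = 1/(s - 2):
differentiating 1 time and applying the sign gives (s - 2)^(-2).

X(s) = (s - 2)^(-2)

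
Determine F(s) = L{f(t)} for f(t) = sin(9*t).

F(s) = 9/(s^2 + 81)

L{sin(9t)} = 9/(s^2 + 81).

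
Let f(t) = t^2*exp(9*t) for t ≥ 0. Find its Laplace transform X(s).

L{e^(9t)} = 1/(s - 9).
Then apply L{t^2·g(t)} = (-1)^2 d^2/ds^2[G(s)] with G(s) = 1/(s - 9):
differentiating 2 times and applying the sign gives 2/(s - 9)^3.

X(s) = 2/(s - 9)^3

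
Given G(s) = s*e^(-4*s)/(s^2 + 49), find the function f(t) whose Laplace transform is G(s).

f(t) = Heaviside(t - 4)*(cos(7*t - 28))

The factor e^(-4s) signals a time shift by c = 4 (second shifting theorem).
L{cos(7t)} = s/(s^2 + 49), so L^-1{s/(s^2 + 49)} = cos(7*t).
Hence the inverse is u(t - 4) times that function evaluated at t - 4.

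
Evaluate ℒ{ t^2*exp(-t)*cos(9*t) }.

2*(s + 1)*(s^2 + 2*s - 242)/(s^2 + 2*s + 82)^3

L{cos(9t)} = s/(s^2 + 81).
Multiplying by e^(-t) shifts s → s + 1, so L{exp(-t)*cos(9*t)} = (s + 1)/((s + 1)^2 + 81).
Then apply L{t^2·g(t)} = (-1)^2 d^2/ds^2[G(s)] with G(s) = (s + 1)/((s + 1)^2 + 81):
differentiating 2 times and applying the sign gives 2*(s + 1)*(s^2 + 2*s - 242)/(s^2 + 2*s + 82)^3.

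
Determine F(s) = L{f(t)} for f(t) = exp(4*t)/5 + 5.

By linearity of the Laplace transform, transform each term separately.
L{5} = 5/s; (1/5)·[L{e^(4t)} = 1/(s - 4)].

F(s) = 1/(5*(s - 4)) + 5/s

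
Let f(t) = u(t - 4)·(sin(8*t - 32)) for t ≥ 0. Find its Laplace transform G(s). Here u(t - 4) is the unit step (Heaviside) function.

G(s) = 8*exp(-4*s)/(s^2 + 64)

By the second shifting theorem, L{u(t - c)·g(t - c)} = e^(-cs)·H(s) with c = 4 and H(s) = L{g(t)}.
L{sin(8t)} = 8/(s^2 + 64).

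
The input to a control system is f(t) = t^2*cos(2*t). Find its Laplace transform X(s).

X(s) = 2*s*(s^2 - 12)/(s^2 + 4)^3

L{cos(2t)} = s/(s^2 + 4).
Then apply L{t^2·g(t)} = (-1)^2 d^2/ds^2[G(s)] with G(s) = s/(s^2 + 4):
differentiating 2 times and applying the sign gives 2*s*(s^2 - 12)/(s^2 + 4)^3.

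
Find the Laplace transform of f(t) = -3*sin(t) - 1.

Apply the Laplace transform termwise.
(-3)·[L{sin(t)} = 1/(s^2 + 1)]; L{-1} = -1/s.

-3/(s^2 + 1) - 1/s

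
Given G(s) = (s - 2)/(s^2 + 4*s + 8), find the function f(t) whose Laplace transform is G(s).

Complete the square in the denominator: s^2 + 4*s + 8 = (s + 2)^2 + 2^2.
Split the numerator to match: s - 2 = 1·(s + 2) - 2·2.
Invert each term: 1·(s + 2)/((s + 2)^2 + 4) ↔ e^(-2t)cos(2t); -2·2/((s + 2)^2 + 4) ↔ -2e^(-2t)sin(2t).

f(t) = -2*exp(-2*t)*sin(2*t) + exp(-2*t)*cos(2*t)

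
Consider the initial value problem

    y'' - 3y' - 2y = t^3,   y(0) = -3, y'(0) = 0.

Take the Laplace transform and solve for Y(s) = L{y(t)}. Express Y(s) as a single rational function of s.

Transform both sides with L{·}.
The derivative rules (L{y''} = s^2 Y - s·y(0) - y'(0) and L{y'} = sY - y(0), with y(0) = -3, y'(0) = 0) turn the left side into (s^2 - 3*s - 2)Y - (-3*s + 9).
The right side is L{t^3} = 6/s^4.
So (s^2 - 3*s - 2)Y = 6/s^4 + (-3*s + 9).
Solve for Y(s) and write it as one ratio of polynomials.

Y(s) = (-3*s^5 + 9*s^4 + 6)/(s^6 - 3*s^5 - 2*s^4)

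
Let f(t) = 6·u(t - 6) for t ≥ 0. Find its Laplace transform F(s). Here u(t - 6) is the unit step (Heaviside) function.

By the second shifting theorem, L{u(t - c)·g(t - c)} = e^(-cs)·G(s) with c = 6 and G(s) = L{g(t)}.
L{6} = 6/s.

F(s) = 6*exp(-6*s)/s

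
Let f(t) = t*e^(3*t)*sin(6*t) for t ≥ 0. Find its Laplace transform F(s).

L{sin(6t)} = 6/(s^2 + 36).
Multiplying by e^(3t) shifts s → s - 3, so L{e^(3*t)*sin(6*t)} = 6/((s - 3)^2 + 36).
Then apply L{t·g(t)} = -d/ds[G(s)] with G(s) = 6/((s - 3)^2 + 36):
differentiating 1 time and applying the sign gives 12*(s - 3)/(s^2 - 6*s + 45)^2.

F(s) = 12*(s - 3)/(s^2 - 6*s + 45)^2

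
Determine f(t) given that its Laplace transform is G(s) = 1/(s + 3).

Since L{e^(-3t)} = 1/(s + 3), the inverse is exp(-3*t).

f(t) = exp(-3*t)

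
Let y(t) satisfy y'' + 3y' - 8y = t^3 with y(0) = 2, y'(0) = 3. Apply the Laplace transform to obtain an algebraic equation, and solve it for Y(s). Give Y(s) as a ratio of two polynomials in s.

Y(s) = (2*s^5 + 9*s^4 + 6)/(s^6 + 3*s^5 - 8*s^4)

Laplace-transform each side.
With L{y''} = s^2 Y - s·y(0) - y'(0) and L{y'} = sY - y(0), with y(0) = 2, y'(0) = 3: the LHS transforms to (s^2 + 3*s - 8)Y - (2*s + 9).
The right side is L{t^3} = 6/s^4.
So (s^2 + 3*s - 8)Y = 6/s^4 + (2*s + 9).
Solve for Y(s) and write it as one ratio of polynomials.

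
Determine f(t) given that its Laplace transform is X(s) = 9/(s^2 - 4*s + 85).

f(t) = exp(2*t)*sin(9*t)

Rewrite the denominator: s^2 - 4*s + 85 = (s - 2)^2 + 81.
The form in (s - 2) signals a first-shifting-theorem factor e^(2t).
Since L{sin(9t)} = 9/(s^2 + 81), the inverse is e^(2*t)*sin(9*t).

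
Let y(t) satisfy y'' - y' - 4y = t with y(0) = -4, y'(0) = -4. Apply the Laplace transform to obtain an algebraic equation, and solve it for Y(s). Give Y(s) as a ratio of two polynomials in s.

Take the Laplace transform of both sides.
With L{y''} = s^2 Y - s·y(0) - y'(0) and L{y'} = sY - y(0), with y(0) = -4, y'(0) = -4: the LHS transforms to (s^2 - s - 4)Y - (-4*s).
The right side is L{t} = s^(-2).
So (s^2 - s - 4)Y = s^(-2) + (-4*s).
Isolate Y and clear denominators.

Y(s) = (-4*s^3 + 1)/(s^4 - s^3 - 4*s^2)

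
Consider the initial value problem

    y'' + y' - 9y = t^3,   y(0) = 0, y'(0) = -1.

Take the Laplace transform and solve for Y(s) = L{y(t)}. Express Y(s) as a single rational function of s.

Y(s) = (-s^4 + 6)/(s^6 + s^5 - 9*s^4)

Transform both sides with L{·}.
Using L{y''} = s^2 Y - s·y(0) - y'(0) and L{y'} = sY - y(0), with y(0) = 0, y'(0) = -1, the left side becomes (s^2 + s - 9)Y - (-1).
The right side is L{t^3} = 6/s^4.
So (s^2 + s - 9)Y = 6/s^4 + (-1).
Solve for Y(s) and write it as one ratio of polynomials.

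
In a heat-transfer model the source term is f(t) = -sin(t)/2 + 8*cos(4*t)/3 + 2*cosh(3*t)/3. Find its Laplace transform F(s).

The transform is linear, so treat each term independently.
(8/3)·[L{cos(4t)} = s/(s^2 + 16)]; (-1/2)·[L{sin(t)} = 1/(s^2 + 1)]; (2/3)·[L{cosh(3t)} = s/(s^2 - 9)].

F(s) = 8*s/(3*(s^2 + 16)) + 2*s/(3*(s^2 - 9)) - 1/(2*(s^2 + 1))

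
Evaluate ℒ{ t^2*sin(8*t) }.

L{sin(8t)} = 8/(s^2 + 64).
Then apply L{t^2·g(t)} = (-1)^2 d^2/ds^2[G(s)] with G(s) = 8/(s^2 + 64):
differentiating 2 times and applying the sign gives 16*(3*s^2 - 64)/(s^2 + 64)^3.

16*(3*s^2 - 64)/(s^2 + 64)^3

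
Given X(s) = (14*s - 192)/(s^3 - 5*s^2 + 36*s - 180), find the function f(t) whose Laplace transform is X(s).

f(t) = -2*exp(5*t) + 4*sin(6*t) + 2*cos(6*t)

Factor the denominator: s^3 - 5*s^2 + 36*s - 180 = (s - 5)*(s^2 + 36).
Partial fraction decomposition gives [-2/(s - 5)] + [2*s/(s^2 + 36)] + [24/(s^2 + 36)].
Invert each term: -2/(s - 5) ↔ -2e^(5t); 2·s/(s^2 + 36) ↔ 2cos(6t); 4·6/(s^2 + 36) ↔ 4sin(6t).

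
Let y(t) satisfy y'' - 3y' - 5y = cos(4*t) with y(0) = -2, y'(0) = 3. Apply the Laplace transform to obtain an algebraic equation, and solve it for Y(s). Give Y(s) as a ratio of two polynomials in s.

Take the Laplace transform of both sides.
Using L{y''} = s^2 Y - s·y(0) - y'(0) and L{y'} = sY - y(0), with y(0) = -2, y'(0) = 3, the left side becomes (s^2 - 3*s - 5)Y - (-2*s + 9).
The right side is L{cos(4*t)} = s/(s^2 + 16).
So (s^2 - 3*s - 5)Y = s/(s^2 + 16) + (-2*s + 9).
Solve for Y(s) and write it as one ratio of polynomials.

Y(s) = (-2*s^3 + 9*s^2 - 31*s + 144)/(s^4 - 3*s^3 + 11*s^2 - 48*s - 80)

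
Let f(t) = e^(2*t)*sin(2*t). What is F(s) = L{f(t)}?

L{sin(2t)} = 2/(s^2 + 4).
By the first shifting theorem, multiplying by e^(2t) replaces s with s - 2.

F(s) = 2/((s - 2)^2 + 4)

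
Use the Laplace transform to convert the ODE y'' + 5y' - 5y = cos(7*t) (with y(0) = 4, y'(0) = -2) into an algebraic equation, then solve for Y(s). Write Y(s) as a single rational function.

Y(s) = (4*s^3 + 18*s^2 + 197*s + 882)/(s^4 + 5*s^3 + 44*s^2 + 245*s - 245)

Apply the Laplace transform to the equation.
The derivative rules (L{y''} = s^2 Y - s·y(0) - y'(0) and L{y'} = sY - y(0), with y(0) = 4, y'(0) = -2) turn the left side into (s^2 + 5*s - 5)Y - (4*s + 18).
The right side is L{cos(7*t)} = s/(s^2 + 49).
So (s^2 + 5*s - 5)Y = s/(s^2 + 49) + (4*s + 18).
Isolate Y and clear denominators.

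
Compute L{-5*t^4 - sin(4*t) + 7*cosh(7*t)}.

7*s/(s^2 - 49) - 4/(s^2 + 16) - 120/s^5

The transform is linear, so treat each term independently.
(-5)·[L{t^4} = 4!/s^5 = 24/s^5]; (7)·[L{cosh(7t)} = s/(s^2 - 49)]; (-1)·[L{sin(4t)} = 4/(s^2 + 16)].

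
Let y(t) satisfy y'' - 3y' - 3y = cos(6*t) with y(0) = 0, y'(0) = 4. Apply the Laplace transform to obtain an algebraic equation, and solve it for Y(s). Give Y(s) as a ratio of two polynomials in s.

Laplace-transform each side.
With L{y''} = s^2 Y - s·y(0) - y'(0) and L{y'} = sY - y(0), with y(0) = 0, y'(0) = 4: the LHS transforms to (s^2 - 3*s - 3)Y - (4).
The right side is L{cos(6*t)} = s/(s^2 + 36).
So (s^2 - 3*s - 3)Y = s/(s^2 + 36) + (4).
Divide through and combine into a single rational function.

Y(s) = (4*s^2 + s + 144)/(s^4 - 3*s^3 + 33*s^2 - 108*s - 108)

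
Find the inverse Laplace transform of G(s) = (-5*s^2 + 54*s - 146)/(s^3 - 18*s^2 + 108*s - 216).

Factor the denominator: s^3 - 18*s^2 + 108*s - 216 = (s - 6)^3.
Partial fraction decomposition gives [-5/(s - 6)] + [-6/(s - 6)^2] + [-2/(s - 6)^3].
Invert each term: -5/(s - 6) ↔ -5e^(6t); -6/(s - 6)^2 ↔ -6t·e^(6t); -2/(s - 6)^3 ↔ (-1)t^2·e^(6t).

-t^2*exp(6*t) - 6*t*exp(6*t) - 5*exp(6*t)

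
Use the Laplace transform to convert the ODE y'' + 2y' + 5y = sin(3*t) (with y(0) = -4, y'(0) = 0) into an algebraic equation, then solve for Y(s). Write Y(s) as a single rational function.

Y(s) = (-4*s^3 - 8*s^2 - 36*s - 69)/(s^4 + 2*s^3 + 14*s^2 + 18*s + 45)

Take the Laplace transform of both sides.
Using L{y''} = s^2 Y - s·y(0) - y'(0) and L{y'} = sY - y(0), with y(0) = -4, y'(0) = 0, the left side becomes (s^2 + 2*s + 5)Y - (-4*s - 8).
The right side is L{sin(3*t)} = 3/(s^2 + 9).
So (s^2 + 2*s + 5)Y = 3/(s^2 + 9) + (-4*s - 8).
Solve for Y(s) and write it as one ratio of polynomials.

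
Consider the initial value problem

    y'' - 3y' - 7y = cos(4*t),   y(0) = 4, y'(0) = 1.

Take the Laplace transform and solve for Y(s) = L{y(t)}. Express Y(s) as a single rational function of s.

Take the Laplace transform of both sides.
Using L{y''} = s^2 Y - s·y(0) - y'(0) and L{y'} = sY - y(0), with y(0) = 4, y'(0) = 1, the left side becomes (s^2 - 3*s - 7)Y - (4*s - 11).
The right side is L{cos(4*t)} = s/(s^2 + 16).
So (s^2 - 3*s - 7)Y = s/(s^2 + 16) + (4*s - 11).
Solve for Y(s) and write it as one ratio of polynomials.

Y(s) = (4*s^3 - 11*s^2 + 65*s - 176)/(s^4 - 3*s^3 + 9*s^2 - 48*s - 112)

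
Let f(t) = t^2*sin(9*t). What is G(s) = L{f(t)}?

L{sin(9t)} = 9/(s^2 + 81).
Then apply L{t^2·g(t)} = (-1)^2 d^2/ds^2[H(s)] with H(s) = 9/(s^2 + 81):
differentiating 2 times and applying the sign gives 54*(s^2 - 27)/(s^2 + 81)^3.

G(s) = 54*(s^2 - 27)/(s^2 + 81)^3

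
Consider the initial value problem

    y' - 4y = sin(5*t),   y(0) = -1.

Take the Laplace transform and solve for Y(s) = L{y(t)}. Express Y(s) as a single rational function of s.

Y(s) = (-s^2 - 20)/(s^3 - 4*s^2 + 25*s - 100)

Transform both sides with L{·}.
Using L{y'} = sY - y(0) = sY - (-1), the left side becomes (s - 4)Y - (-1).
The right side is L{sin(5*t)} = 5/(s^2 + 25).
So (s - 4)Y = 5/(s^2 + 25) + (-1).
Isolate Y and clear denominators.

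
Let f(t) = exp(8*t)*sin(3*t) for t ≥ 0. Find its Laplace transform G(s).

L{sin(3t)} = 3/(s^2 + 9).
By the first shifting theorem, multiplying by e^(8t) replaces s with s - 8.

G(s) = 3/((s - 8)^2 + 9)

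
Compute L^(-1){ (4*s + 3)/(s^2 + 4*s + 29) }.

-exp(-2*t)*sin(5*t) + 4*exp(-2*t)*cos(5*t)

Complete the square in the denominator: s^2 + 4*s + 29 = (s + 2)^2 + 5^2.
Split the numerator to match: 4*s + 3 = 4·(s + 2) - 1·5.
Invert each term: 4·(s + 2)/((s + 2)^2 + 25) ↔ 4e^(-2t)cos(5t); -1·5/((s + 2)^2 + 25) ↔ -e^(-2t)sin(5t).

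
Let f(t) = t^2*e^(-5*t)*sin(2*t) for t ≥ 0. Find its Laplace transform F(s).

L{sin(2t)} = 2/(s^2 + 4).
Multiplying by e^(-5t) shifts s → s + 5, so L{e^(-5*t)*sin(2*t)} = 2/((s + 5)^2 + 4).
Then apply L{t^2·g(t)} = (-1)^2 d^2/ds^2[G(s)] with G(s) = 2/((s + 5)^2 + 4):
differentiating 2 times and applying the sign gives 4*(3*s^2 + 30*s + 71)/(s^2 + 10*s + 29)^3.

F(s) = 4*(3*s^2 + 30*s + 71)/(s^2 + 10*s + 29)^3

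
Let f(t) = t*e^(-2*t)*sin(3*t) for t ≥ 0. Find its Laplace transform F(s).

F(s) = 6*(s + 2)/(s^2 + 4*s + 13)^2

L{sin(3t)} = 3/(s^2 + 9).
Multiplying by e^(-2t) shifts s → s + 2, so L{e^(-2*t)*sin(3*t)} = 3/((s + 2)^2 + 9).
Then apply L{t·g(t)} = -d/ds[G(s)] with G(s) = 3/((s + 2)^2 + 9):
differentiating 1 time and applying the sign gives 6*(s + 2)/(s^2 + 4*s + 13)^2.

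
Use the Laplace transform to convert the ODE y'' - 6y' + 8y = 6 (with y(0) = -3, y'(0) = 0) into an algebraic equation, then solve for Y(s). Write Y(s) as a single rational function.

Take the Laplace transform of both sides.
Using L{y''} = s^2 Y - s·y(0) - y'(0) and L{y'} = sY - y(0), with y(0) = -3, y'(0) = 0, the left side becomes (s^2 - 6*s + 8)Y - (-3*s + 18).
The right side is L{6} = 6/s.
So (s^2 - 6*s + 8)Y = 6/s + (-3*s + 18).
Solve for Y(s) and write it as one ratio of polynomials.

Y(s) = (-3*s^2 + 18*s + 6)/(s^3 - 6*s^2 + 8*s)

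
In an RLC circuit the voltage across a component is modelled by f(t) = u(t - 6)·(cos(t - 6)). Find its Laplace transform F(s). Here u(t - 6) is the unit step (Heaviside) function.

F(s) = s*exp(-6*s)/(s^2 + 1)

By the second shifting theorem, L{u(t - c)·g(t - c)} = e^(-cs)·G(s) with c = 6 and G(s) = L{g(t)}.
L{cos(t)} = s/(s^2 + 1).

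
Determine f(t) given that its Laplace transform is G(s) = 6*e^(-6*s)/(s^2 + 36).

The factor e^(-6s) signals a time shift by c = 6 (second shifting theorem).
L{sin(6t)} = 6/(s^2 + 36), so L^-1{6/(s^2 + 36)} = sin(6*t).
Hence the inverse is u(t - 6) times that function evaluated at t - 6.

f(t) = Heaviside(t - 6)*(sin(6*t - 36))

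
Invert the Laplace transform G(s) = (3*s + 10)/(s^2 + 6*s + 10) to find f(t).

f(t) = exp(-3*t)*sin(t) + 3*exp(-3*t)*cos(t)

Complete the square in the denominator: s^2 + 6*s + 10 = (s + 3)^2 + 1^2.
Split the numerator to match: 3*s + 10 = 3·(s + 3) + 1·1.
Invert each term: 3·(s + 3)/((s + 3)^2 + 1) ↔ 3e^(-3t)cos(t); 1·1/((s + 3)^2 + 1) ↔ e^(-3t)sin(t).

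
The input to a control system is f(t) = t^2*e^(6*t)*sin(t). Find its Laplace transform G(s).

L{sin(t)} = 1/(s^2 + 1).
Multiplying by e^(6t) shifts s → s - 6, so L{e^(6*t)*sin(t)} = 1/((s - 6)^2 + 1).
Then apply L{t^2·g(t)} = (-1)^2 d^2/ds^2[H(s)] with H(s) = 1/((s - 6)^2 + 1):
differentiating 2 times and applying the sign gives 2*(3*s^2 - 36*s + 107)/(s^2 - 12*s + 37)^3.

G(s) = 2*(3*s^2 - 36*s + 107)/(s^2 - 12*s + 37)^3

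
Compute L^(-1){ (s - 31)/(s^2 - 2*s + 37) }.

-5*exp(t)*sin(6*t) + exp(t)*cos(6*t)

Complete the square in the denominator: s^2 - 2*s + 37 = (s - 1)^2 + 6^2.
Split the numerator to match: s - 31 = 1·(s - 1) - 5·6.
Invert each term: 1·(s - 1)/((s - 1)^2 + 36) ↔ e^(t)cos(6t); -5·6/((s - 1)^2 + 36) ↔ -5e^(t)sin(6t).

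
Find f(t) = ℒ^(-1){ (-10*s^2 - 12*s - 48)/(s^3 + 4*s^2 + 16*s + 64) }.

f(t) = 2*sin(4*t) - 5*cos(4*t) - 5*exp(-4*t)

Factor the denominator: s^3 + 4*s^2 + 16*s + 64 = (s + 4)*(s^2 + 16).
Partial fraction decomposition gives [-5/(s + 4)] + [-5*s/(s^2 + 16)] + [8/(s^2 + 16)].
Invert each term: -5/(s + 4) ↔ -5e^(-4t); -5·s/(s^2 + 16) ↔ -5cos(4t); 2·4/(s^2 + 16) ↔ 2sin(4t).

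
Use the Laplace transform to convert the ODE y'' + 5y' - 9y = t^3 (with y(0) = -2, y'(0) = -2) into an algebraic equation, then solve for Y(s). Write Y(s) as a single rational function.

Y(s) = (-2*s^5 - 12*s^4 + 6)/(s^6 + 5*s^5 - 9*s^4)

Take the Laplace transform of both sides.
The derivative rules (L{y''} = s^2 Y - s·y(0) - y'(0) and L{y'} = sY - y(0), with y(0) = -2, y'(0) = -2) turn the left side into (s^2 + 5*s - 9)Y - (-2*s - 12).
The right side is L{t^3} = 6/s^4.
So (s^2 + 5*s - 9)Y = 6/s^4 + (-2*s - 12).
Solve for Y(s) and write it as one ratio of polynomials.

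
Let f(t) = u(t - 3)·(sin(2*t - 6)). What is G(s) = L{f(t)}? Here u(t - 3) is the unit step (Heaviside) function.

G(s) = 2*exp(-3*s)/(s^2 + 4)

By the second shifting theorem, L{u(t - c)·g(t - c)} = e^(-cs)·H(s) with c = 3 and H(s) = L{g(t)}.
L{sin(2t)} = 2/(s^2 + 4).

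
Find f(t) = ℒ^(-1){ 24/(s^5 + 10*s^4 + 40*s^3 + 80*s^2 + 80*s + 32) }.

Rewrite the denominator: s^5 + 10*s^4 + 40*s^3 + 80*s^2 + 80*s + 32 = (s + 2)^5.
The form in (s + 2) signals a first-shifting-theorem factor e^(-2t).
Since L{t^4} = 4!/s^5 = 24/s^5, the inverse is t^4*exp(-2*t).

f(t) = t^4*exp(-2*t)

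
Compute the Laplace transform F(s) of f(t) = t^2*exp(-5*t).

L{t^2} = 2!/s^3 = 2/s^3.
By the first shifting theorem, multiplying by e^(-5t) replaces s with s + 5.

F(s) = 2/(s + 5)^3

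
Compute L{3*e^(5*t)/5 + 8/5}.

The transform is linear, so treat each term independently.
(3/5)·[L{e^(5t)} = 1/(s - 5)]; L{8/5} = (8/5)/s.

3/(5*(s - 5)) + 8/(5*s)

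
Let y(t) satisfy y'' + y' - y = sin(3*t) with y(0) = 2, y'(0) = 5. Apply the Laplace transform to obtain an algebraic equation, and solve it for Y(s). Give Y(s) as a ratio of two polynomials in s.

Transform both sides with L{·}.
Using L{y''} = s^2 Y - s·y(0) - y'(0) and L{y'} = sY - y(0), with y(0) = 2, y'(0) = 5, the left side becomes (s^2 + s - 1)Y - (2*s + 7).
The right side is L{sin(3*t)} = 3/(s^2 + 9).
So (s^2 + s - 1)Y = 3/(s^2 + 9) + (2*s + 7).
Solve for Y(s) and write it as one ratio of polynomials.

Y(s) = (2*s^3 + 7*s^2 + 18*s + 66)/(s^4 + s^3 + 8*s^2 + 9*s - 9)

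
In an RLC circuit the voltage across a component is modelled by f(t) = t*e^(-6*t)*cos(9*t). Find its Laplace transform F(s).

L{cos(9t)} = s/(s^2 + 81).
Multiplying by e^(-6t) shifts s → s + 6, so L{e^(-6*t)*cos(9*t)} = (s + 6)/((s + 6)^2 + 81).
Then apply L{t·g(t)} = -d/ds[G(s)] with G(s) = (s + 6)/((s + 6)^2 + 81):
differentiating 1 time and applying the sign gives (s - 3)*(s + 15)/(s^2 + 12*s + 117)^2.

F(s) = (s - 3)*(s + 15)/(s^2 + 12*s + 117)^2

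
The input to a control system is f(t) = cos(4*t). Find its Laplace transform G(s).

L{cos(4t)} = s/(s^2 + 16).

G(s) = s/(s^2 + 16)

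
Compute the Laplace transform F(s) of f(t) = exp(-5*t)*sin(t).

L{sin(t)} = 1/(s^2 + 1).
By the first shifting theorem, multiplying by e^(-5t) replaces s with s + 5.

F(s) = 1/((s + 5)^2 + 1)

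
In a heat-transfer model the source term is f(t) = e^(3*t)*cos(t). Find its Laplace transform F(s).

F(s) = (s - 3)/((s - 3)^2 + 1)

L{cos(t)} = s/(s^2 + 1).
By the first shifting theorem, multiplying by e^(3t) replaces s with s - 3.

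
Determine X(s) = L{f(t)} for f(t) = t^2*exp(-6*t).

L{e^(-6t)} = 1/(s + 6).
Then apply L{t^2·g(t)} = (-1)^2 d^2/ds^2[G(s)] with G(s) = 1/(s + 6):
differentiating 2 times and applying the sign gives 2/(s + 6)^3.

X(s) = 2/(s + 6)^3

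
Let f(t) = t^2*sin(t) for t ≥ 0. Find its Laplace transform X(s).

X(s) = 2*(3*s^2 - 1)/(s^2 + 1)^3

L{sin(t)} = 1/(s^2 + 1).
Then apply L{t^2·g(t)} = (-1)^2 d^2/ds^2[G(s)] with G(s) = 1/(s^2 + 1):
differentiating 2 times and applying the sign gives 2*(3*s^2 - 1)/(s^2 + 1)^3.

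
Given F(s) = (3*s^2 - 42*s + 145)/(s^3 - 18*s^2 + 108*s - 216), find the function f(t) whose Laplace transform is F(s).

Factor the denominator: s^3 - 18*s^2 + 108*s - 216 = (s - 6)^3.
Partial fraction decomposition gives [3/(s - 6)] + [-6/(s - 6)^2] + [(s - 6)^(-3)].
Invert each term: 3/(s - 6) ↔ 3e^(6t); -6/(s - 6)^2 ↔ -6t·e^(6t); 1/(s - 6)^3 ↔ (1/2)t^2·e^(6t).

f(t) = t^2*exp(6*t)/2 - 6*t*exp(6*t) + 3*exp(6*t)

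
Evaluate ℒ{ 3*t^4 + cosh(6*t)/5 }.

s/(5*(s^2 - 36)) + 72/s^5

By linearity of the Laplace transform, transform each term separately.
(1/5)·[L{cosh(6t)} = s/(s^2 - 36)]; (3)·[L{t^4} = 4!/s^5 = 24/s^5].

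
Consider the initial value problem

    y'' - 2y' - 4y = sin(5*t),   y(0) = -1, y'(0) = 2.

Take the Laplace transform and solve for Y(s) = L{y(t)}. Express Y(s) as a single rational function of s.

Apply the Laplace transform to the equation.
With L{y''} = s^2 Y - s·y(0) - y'(0) and L{y'} = sY - y(0), with y(0) = -1, y'(0) = 2: the LHS transforms to (s^2 - 2*s - 4)Y - (-s + 4).
The right side is L{sin(5*t)} = 5/(s^2 + 25).
So (s^2 - 2*s - 4)Y = 5/(s^2 + 25) + (-s + 4).
Divide through and combine into a single rational function.

Y(s) = (-s^3 + 4*s^2 - 25*s + 105)/(s^4 - 2*s^3 + 21*s^2 - 50*s - 100)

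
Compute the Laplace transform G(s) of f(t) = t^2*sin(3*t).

L{sin(3t)} = 3/(s^2 + 9).
Then apply L{t^2·g(t)} = (-1)^2 d^2/ds^2[H(s)] with H(s) = 3/(s^2 + 9):
differentiating 2 times and applying the sign gives 18*(s^2 - 3)/(s^2 + 9)^3.

G(s) = 18*(s^2 - 3)/(s^2 + 9)^3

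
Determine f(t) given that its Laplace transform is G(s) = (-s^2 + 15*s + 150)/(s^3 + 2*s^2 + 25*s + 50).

f(t) = 5*sin(5*t) - 5*cos(5*t) + 4*exp(-2*t)

Factor the denominator: s^3 + 2*s^2 + 25*s + 50 = (s + 2)*(s^2 + 25).
Partial fraction decomposition gives [4/(s + 2)] + [-5*s/(s^2 + 25)] + [25/(s^2 + 25)].
Invert each term: 4/(s + 2) ↔ 4e^(-2t); -5·s/(s^2 + 25) ↔ -5cos(5t); 5·5/(s^2 + 25) ↔ 5sin(5t).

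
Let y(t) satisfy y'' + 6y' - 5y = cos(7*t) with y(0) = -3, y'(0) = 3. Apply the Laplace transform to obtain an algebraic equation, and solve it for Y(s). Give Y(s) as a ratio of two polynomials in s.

Laplace-transform each side.
Using L{y''} = s^2 Y - s·y(0) - y'(0) and L{y'} = sY - y(0), with y(0) = -3, y'(0) = 3, the left side becomes (s^2 + 6*s - 5)Y - (-3*s - 15).
The right side is L{cos(7*t)} = s/(s^2 + 49).
So (s^2 + 6*s - 5)Y = s/(s^2 + 49) + (-3*s - 15).
Isolate Y and clear denominators.

Y(s) = (-3*s^3 - 15*s^2 - 146*s - 735)/(s^4 + 6*s^3 + 44*s^2 + 294*s - 245)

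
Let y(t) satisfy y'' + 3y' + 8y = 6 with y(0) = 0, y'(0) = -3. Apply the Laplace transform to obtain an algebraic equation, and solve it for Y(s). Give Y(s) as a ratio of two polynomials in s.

Apply the Laplace transform to the equation.
Using L{y''} = s^2 Y - s·y(0) - y'(0) and L{y'} = sY - y(0), with y(0) = 0, y'(0) = -3, the left side becomes (s^2 + 3*s + 8)Y - (-3).
The right side is L{6} = 6/s.
So (s^2 + 3*s + 8)Y = 6/s + (-3).
Divide through and combine into a single rational function.

Y(s) = (-3*s + 6)/(s^3 + 3*s^2 + 8*s)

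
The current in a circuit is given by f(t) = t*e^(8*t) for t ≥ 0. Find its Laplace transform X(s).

X(s) = (s - 8)^(-2)

L{e^(8t)} = 1/(s - 8).
Then apply L{t·g(t)} = -d/ds[G(s)] with G(s) = 1/(s - 8):
differentiating 1 time and applying the sign gives (s - 8)^(-2).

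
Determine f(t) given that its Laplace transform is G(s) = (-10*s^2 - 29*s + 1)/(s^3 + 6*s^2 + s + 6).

Factor the denominator: s^3 + 6*s^2 + s + 6 = (s + 6)*(s^2 + 1).
Partial fraction decomposition gives [-5/(s + 6)] + [-5*s/(s^2 + 1)] + [1/(s^2 + 1)].
Invert each term: -5/(s + 6) ↔ -5e^(-6t); -5·s/(s^2 + 1) ↔ -5cos(t); 1·1/(s^2 + 1) ↔ sin(t).

f(t) = sin(t) - 5*cos(t) - 5*exp(-6*t)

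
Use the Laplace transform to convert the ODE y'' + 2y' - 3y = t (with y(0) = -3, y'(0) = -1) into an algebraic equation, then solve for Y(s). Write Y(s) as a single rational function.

Transform both sides with L{·}.
The derivative rules (L{y''} = s^2 Y - s·y(0) - y'(0) and L{y'} = sY - y(0), with y(0) = -3, y'(0) = -1) turn the left side into (s^2 + 2*s - 3)Y - (-3*s - 7).
The right side is L{t} = s^(-2).
So (s^2 + 2*s - 3)Y = s^(-2) + (-3*s - 7).
Divide through and combine into a single rational function.

Y(s) = (-3*s^3 - 7*s^2 + 1)/(s^4 + 2*s^3 - 3*s^2)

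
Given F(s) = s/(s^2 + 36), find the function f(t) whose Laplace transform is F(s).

Since L{cos(6t)} = s/(s^2 + 36), the inverse is cos(6*t).

f(t) = cos(6*t)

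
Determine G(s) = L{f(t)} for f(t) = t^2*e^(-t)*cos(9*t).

G(s) = 2*(s + 1)*(s^2 + 2*s - 242)/(s^2 + 2*s + 82)^3

L{cos(9t)} = s/(s^2 + 81).
Multiplying by e^(-t) shifts s → s + 1, so L{e^(-t)*cos(9*t)} = (s + 1)/((s + 1)^2 + 81).
Then apply L{t^2·g(t)} = (-1)^2 d^2/ds^2[H(s)] with H(s) = (s + 1)/((s + 1)^2 + 81):
differentiating 2 times and applying the sign gives 2*(s + 1)*(s^2 + 2*s - 242)/(s^2 + 2*s + 82)^3.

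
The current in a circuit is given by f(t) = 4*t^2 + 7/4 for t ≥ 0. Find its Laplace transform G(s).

The transform is linear, so treat each term independently.
L{7/4} = (7/4)/s; (4)·[L{t^2} = 2!/s^3 = 2/s^3].

G(s) = 7/(4*s) + 8/s^3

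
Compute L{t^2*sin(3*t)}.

L{sin(3t)} = 3/(s^2 + 9).
Then apply L{t^2·g(t)} = (-1)^2 d^2/ds^2[H(s)] with H(s) = 3/(s^2 + 9):
differentiating 2 times and applying the sign gives 18*(s^2 - 3)/(s^2 + 9)^3.

18*(s^2 - 3)/(s^2 + 9)^3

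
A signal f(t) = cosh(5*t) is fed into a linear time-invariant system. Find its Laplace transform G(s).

L{cosh(5t)} = s/(s^2 - 25).

G(s) = s/(s^2 - 25)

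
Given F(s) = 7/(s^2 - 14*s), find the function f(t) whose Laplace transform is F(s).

Rewrite the denominator: s^2 - 14*s = (s - 7)^2 - 49.
The form in (s - 7) signals a first-shifting-theorem factor e^(7t).
Since L{sinh(7t)} = 7/(s^2 - 49), the inverse is exp(7*t)*sinh(7*t).

f(t) = exp(7*t)*sinh(7*t)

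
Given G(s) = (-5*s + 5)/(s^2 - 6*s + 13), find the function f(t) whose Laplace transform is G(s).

Complete the square in the denominator: s^2 - 6*s + 13 = (s - 3)^2 + 2^2.
Split the numerator to match: -5*s + 5 = -5·(s - 3) - 5·2.
Invert each term: -5·(s - 3)/((s - 3)^2 + 4) ↔ -5e^(3t)cos(2t); -5·2/((s - 3)^2 + 4) ↔ -5e^(3t)sin(2t).

f(t) = -5*exp(3*t)*sin(2*t) - 5*exp(3*t)*cos(2*t)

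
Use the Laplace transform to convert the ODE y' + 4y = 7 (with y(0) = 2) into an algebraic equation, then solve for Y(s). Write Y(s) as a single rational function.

Y(s) = (2*s + 7)/(s^2 + 4*s)

Take the Laplace transform of both sides.
The derivative rules (L{y'} = sY - y(0) = sY - 2) turn the left side into (s + 4)Y - (2).
The right side is L{7} = 7/s.
So (s + 4)Y = 7/s + (2).
Solve for Y(s) and write it as one ratio of polynomials.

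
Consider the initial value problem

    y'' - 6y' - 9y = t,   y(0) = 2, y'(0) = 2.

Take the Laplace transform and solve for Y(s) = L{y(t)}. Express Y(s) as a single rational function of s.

Y(s) = (2*s^3 - 10*s^2 + 1)/(s^4 - 6*s^3 - 9*s^2)

Transform both sides with L{·}.
With L{y''} = s^2 Y - s·y(0) - y'(0) and L{y'} = sY - y(0), with y(0) = 2, y'(0) = 2: the LHS transforms to (s^2 - 6*s - 9)Y - (2*s - 10).
The right side is L{t} = s^(-2).
So (s^2 - 6*s - 9)Y = s^(-2) + (2*s - 10).
Solve for Y(s) and write it as one ratio of polynomials.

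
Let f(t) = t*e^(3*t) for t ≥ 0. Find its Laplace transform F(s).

F(s) = (s - 3)^(-2)

L{e^(3t)} = 1/(s - 3).
Then apply L{t·g(t)} = -d/ds[G(s)] with G(s) = 1/(s - 3):
differentiating 1 time and applying the sign gives (s - 3)^(-2).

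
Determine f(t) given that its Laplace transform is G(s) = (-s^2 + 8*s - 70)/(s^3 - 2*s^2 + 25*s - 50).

Factor the denominator: s^3 - 2*s^2 + 25*s - 50 = (s - 2)*(s^2 + 25).
Partial fraction decomposition gives [-2/(s - 2)] + [s/(s^2 + 25)] + [10/(s^2 + 25)].
Invert each term: -2/(s - 2) ↔ -2e^(2t); 1·s/(s^2 + 25) ↔ cos(5t); 2·5/(s^2 + 25) ↔ 2sin(5t).

f(t) = -2*exp(2*t) + 2*sin(5*t) + cos(5*t)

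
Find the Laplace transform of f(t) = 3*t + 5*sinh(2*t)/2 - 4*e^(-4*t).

By linearity of the Laplace transform, transform each term separately.
(5/2)·[L{sinh(2t)} = 2/(s^2 - 4)]; (3)·[L{t} = 1!/s^2 = 1/s^2]; (-4)·[L{e^(-4t)} = 1/(s + 4)].

5/(s^2 - 4) - 4/(s + 4) + 3/s^2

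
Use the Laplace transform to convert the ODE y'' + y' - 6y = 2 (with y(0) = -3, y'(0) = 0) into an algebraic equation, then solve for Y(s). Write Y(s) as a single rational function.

Y(s) = (-3*s^2 - 3*s + 2)/(s^3 + s^2 - 6*s)

Take the Laplace transform of both sides.
With L{y''} = s^2 Y - s·y(0) - y'(0) and L{y'} = sY - y(0), with y(0) = -3, y'(0) = 0: the LHS transforms to (s^2 + s - 6)Y - (-3*s - 3).
The right side is L{2} = 2/s.
So (s^2 + s - 6)Y = 2/s + (-3*s - 3).
Solve for Y(s) and write it as one ratio of polynomials.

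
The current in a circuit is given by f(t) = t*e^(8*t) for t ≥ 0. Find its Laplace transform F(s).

F(s) = (s - 8)^(-2)

L{e^(8t)} = 1/(s - 8).
Then apply L{t·g(t)} = -d/ds[G(s)] with G(s) = 1/(s - 8):
differentiating 1 time and applying the sign gives (s - 8)^(-2).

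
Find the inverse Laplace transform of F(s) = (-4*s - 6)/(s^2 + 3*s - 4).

Factor the denominator: s^2 + 3*s - 4 = (s - 1)*(s + 4).
Partial fraction decomposition gives [-2/(s - 1)] + [-2/(s + 4)].
Invert each term: -2/(s - 1) ↔ -2e^(t); -2/(s + 4) ↔ -2e^(-4t).

-2*exp(t) - 2*exp(-4*t)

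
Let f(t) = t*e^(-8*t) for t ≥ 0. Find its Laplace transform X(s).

X(s) = (s + 8)^(-2)

L{e^(-8t)} = 1/(s + 8).
Then apply L{t·g(t)} = -d/ds[G(s)] with G(s) = 1/(s + 8):
differentiating 1 time and applying the sign gives (s + 8)^(-2).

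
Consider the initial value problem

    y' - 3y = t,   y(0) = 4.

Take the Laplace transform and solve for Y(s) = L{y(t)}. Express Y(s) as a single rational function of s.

Y(s) = (4*s^2 + 1)/(s^3 - 3*s^2)

Laplace-transform each side.
Using L{y'} = sY - y(0) = sY - 4, the left side becomes (s - 3)Y - (4).
The right side is L{t} = s^(-2).
So (s - 3)Y = s^(-2) + (4).
Divide through and combine into a single rational function.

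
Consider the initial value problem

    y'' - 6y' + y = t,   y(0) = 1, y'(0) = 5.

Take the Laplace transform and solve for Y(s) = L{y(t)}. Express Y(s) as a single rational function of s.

Y(s) = (s^3 - s^2 + 1)/(s^4 - 6*s^3 + s^2)

Take the Laplace transform of both sides.
With L{y''} = s^2 Y - s·y(0) - y'(0) and L{y'} = sY - y(0), with y(0) = 1, y'(0) = 5: the LHS transforms to (s^2 - 6*s + 1)Y - (s - 1).
The right side is L{t} = s^(-2).
So (s^2 - 6*s + 1)Y = s^(-2) + (s - 1).
Solve for Y(s) and write it as one ratio of polynomials.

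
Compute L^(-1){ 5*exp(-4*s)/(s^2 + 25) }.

Heaviside(t - 4)*(sin(5*t - 20))

The factor e^(-4s) signals a time shift by c = 4 (second shifting theorem).
L{sin(5t)} = 5/(s^2 + 25), so L^-1{5/(s^2 + 25)} = sin(5*t).
Hence the inverse is u(t - 4) times that function evaluated at t - 4.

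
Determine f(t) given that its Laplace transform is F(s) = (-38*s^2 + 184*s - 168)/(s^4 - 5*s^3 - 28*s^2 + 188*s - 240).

Factor the denominator: s^4 - 5*s^3 - 28*s^2 + 188*s - 240 = (s - 5)*(s - 4)*(s - 2)*(s + 6).
Partial fraction decomposition gives [1/(s - 2)] + [-6/(s - 5)] + [3/(s + 6)] + [2/(s - 4)].
Invert each term: 1/(s - 2) ↔ e^(2t); -6/(s - 5) ↔ -6e^(5t); 3/(s + 6) ↔ 3e^(-6t); 2/(s - 4) ↔ 2e^(4t).

f(t) = -6*exp(5*t) + 2*exp(4*t) + exp(2*t) + 3*exp(-6*t)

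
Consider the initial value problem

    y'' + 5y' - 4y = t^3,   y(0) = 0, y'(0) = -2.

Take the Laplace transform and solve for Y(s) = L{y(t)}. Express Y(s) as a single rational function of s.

Y(s) = (-2*s^4 + 6)/(s^6 + 5*s^5 - 4*s^4)

Take the Laplace transform of both sides.
With L{y''} = s^2 Y - s·y(0) - y'(0) and L{y'} = sY - y(0), with y(0) = 0, y'(0) = -2: the LHS transforms to (s^2 + 5*s - 4)Y - (-2).
The right side is L{t^3} = 6/s^4.
So (s^2 + 5*s - 4)Y = 6/s^4 + (-2).
Divide through and combine into a single rational function.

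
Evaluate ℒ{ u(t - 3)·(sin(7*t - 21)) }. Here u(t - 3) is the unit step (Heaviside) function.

7*exp(-3*s)/(s^2 + 49)

By the second shifting theorem, L{u(t - c)·g(t - c)} = e^(-cs)·G(s) with c = 3 and G(s) = L{g(t)}.
L{sin(7t)} = 7/(s^2 + 49).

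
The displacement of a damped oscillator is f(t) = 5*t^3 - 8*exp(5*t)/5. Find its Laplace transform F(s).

F(s) = -8/(5*(s - 5)) + 30/s^4

Apply the Laplace transform termwise.
(5)·[L{t^3} = 3!/s^4 = 6/s^4]; (-8/5)·[L{e^(5t)} = 1/(s - 5)].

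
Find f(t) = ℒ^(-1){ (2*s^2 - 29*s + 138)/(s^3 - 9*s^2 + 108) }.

Factor the denominator: s^3 - 9*s^2 + 108 = (s - 6)^2*(s + 3).
Partial fraction decomposition gives [-1/(s - 6)] + [4/(s - 6)^2] + [3/(s + 3)].
Invert each term: -1/(s - 6) ↔ -e^(6t); 4/(s - 6)^2 ↔ 4t·e^(6t); 3/(s + 3) ↔ 3e^(-3t).

f(t) = 4*t*exp(6*t) - exp(6*t) + 3*exp(-3*t)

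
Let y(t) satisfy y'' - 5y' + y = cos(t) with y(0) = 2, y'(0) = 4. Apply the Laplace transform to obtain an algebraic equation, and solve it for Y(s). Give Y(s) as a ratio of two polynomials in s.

Apply the Laplace transform to the equation.
The derivative rules (L{y''} = s^2 Y - s·y(0) - y'(0) and L{y'} = sY - y(0), with y(0) = 2, y'(0) = 4) turn the left side into (s^2 - 5*s + 1)Y - (2*s - 6).
The right side is L{cos(t)} = s/(s^2 + 1).
So (s^2 - 5*s + 1)Y = s/(s^2 + 1) + (2*s - 6).
Divide through and combine into a single rational function.

Y(s) = (2*s^3 - 6*s^2 + 3*s - 6)/(s^4 - 5*s^3 + 2*s^2 - 5*s + 1)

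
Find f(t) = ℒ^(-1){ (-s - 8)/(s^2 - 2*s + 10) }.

Complete the square in the denominator: s^2 - 2*s + 10 = (s - 1)^2 + 3^2.
Split the numerator to match: -s - 8 = -1·(s - 1) - 3·3.
Invert each term: -1·(s - 1)/((s - 1)^2 + 9) ↔ -e^(t)cos(3t); -3·3/((s - 1)^2 + 9) ↔ -3e^(t)sin(3t).

f(t) = -3*exp(t)*sin(3*t) - exp(t)*cos(3*t)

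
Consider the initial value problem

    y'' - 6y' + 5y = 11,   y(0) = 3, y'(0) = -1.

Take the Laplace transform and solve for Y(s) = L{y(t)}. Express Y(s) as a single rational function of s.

Y(s) = (3*s^2 - 19*s + 11)/(s^3 - 6*s^2 + 5*s)

Apply the Laplace transform to the equation.
With L{y''} = s^2 Y - s·y(0) - y'(0) and L{y'} = sY - y(0), with y(0) = 3, y'(0) = -1: the LHS transforms to (s^2 - 6*s + 5)Y - (3*s - 19).
The right side is L{11} = 11/s.
So (s^2 - 6*s + 5)Y = 11/s + (3*s - 19).
Solve for Y(s) and write it as one ratio of polynomials.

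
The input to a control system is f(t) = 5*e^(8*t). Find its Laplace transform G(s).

G(s) = 5/(s - 8)

L{5} = 5/s.
By the first shifting theorem, multiplying by e^(8t) replaces s with s - 8.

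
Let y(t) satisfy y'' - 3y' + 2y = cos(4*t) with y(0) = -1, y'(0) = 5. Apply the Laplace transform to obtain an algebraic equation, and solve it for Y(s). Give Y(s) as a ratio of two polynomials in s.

Y(s) = (-s^3 + 8*s^2 - 15*s + 128)/(s^4 - 3*s^3 + 18*s^2 - 48*s + 32)

Transform both sides with L{·}.
With L{y''} = s^2 Y - s·y(0) - y'(0) and L{y'} = sY - y(0), with y(0) = -1, y'(0) = 5: the LHS transforms to (s^2 - 3*s + 2)Y - (-s + 8).
The right side is L{cos(4*t)} = s/(s^2 + 16).
So (s^2 - 3*s + 2)Y = s/(s^2 + 16) + (-s + 8).
Divide through and combine into a single rational function.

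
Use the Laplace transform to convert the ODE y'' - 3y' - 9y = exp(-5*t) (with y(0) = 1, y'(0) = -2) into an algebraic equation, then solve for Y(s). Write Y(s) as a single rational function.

Take the Laplace transform of both sides.
With L{y''} = s^2 Y - s·y(0) - y'(0) and L{y'} = sY - y(0), with y(0) = 1, y'(0) = -2: the LHS transforms to (s^2 - 3*s - 9)Y - (s - 5).
The right side is L{exp(-5*t)} = 1/(s + 5).
So (s^2 - 3*s - 9)Y = 1/(s + 5) + (s - 5).
Divide through and combine into a single rational function.

Y(s) = (s^2 - 24)/(s^3 + 2*s^2 - 24*s - 45)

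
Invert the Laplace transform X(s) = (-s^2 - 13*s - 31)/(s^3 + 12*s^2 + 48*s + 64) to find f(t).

Factor the denominator: s^3 + 12*s^2 + 48*s + 64 = (s + 4)^3.
Partial fraction decomposition gives [-1/(s + 4)] + [-5/(s + 4)^2] + [5/(s + 4)^3].
Invert each term: -1/(s + 4) ↔ -e^(-4t); -5/(s + 4)^2 ↔ -5t·e^(-4t); 5/(s + 4)^3 ↔ (5/2)t^2·e^(-4t).

f(t) = 5*t^2*exp(-4*t)/2 - 5*t*exp(-4*t) - exp(-4*t)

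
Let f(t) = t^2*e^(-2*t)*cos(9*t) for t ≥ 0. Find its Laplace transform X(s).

L{cos(9t)} = s/(s^2 + 81).
Multiplying by e^(-2t) shifts s → s + 2, so L{e^(-2*t)*cos(9*t)} = (s + 2)/((s + 2)^2 + 81).
Then apply L{t^2·g(t)} = (-1)^2 d^2/ds^2[G(s)] with G(s) = (s + 2)/((s + 2)^2 + 81):
differentiating 2 times and applying the sign gives 2*(s + 2)*(s^2 + 4*s - 239)/(s^2 + 4*s + 85)^3.

X(s) = 2*(s + 2)*(s^2 + 4*s - 239)/(s^2 + 4*s + 85)^3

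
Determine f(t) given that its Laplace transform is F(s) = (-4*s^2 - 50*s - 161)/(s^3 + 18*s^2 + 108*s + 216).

f(t) = -5*t^2*exp(-6*t)/2 - 2*t*exp(-6*t) - 4*exp(-6*t)

Factor the denominator: s^3 + 18*s^2 + 108*s + 216 = (s + 6)^3.
Partial fraction decomposition gives [-4/(s + 6)] + [-2/(s + 6)^2] + [-5/(s + 6)^3].
Invert each term: -4/(s + 6) ↔ -4e^(-6t); -2/(s + 6)^2 ↔ -2t·e^(-6t); -5/(s + 6)^3 ↔ (-5/2)t^2·e^(-6t).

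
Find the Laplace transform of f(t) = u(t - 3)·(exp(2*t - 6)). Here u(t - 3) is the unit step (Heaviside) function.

exp(-3*s)/(s - 2)

By the second shifting theorem, L{u(t - c)·g(t - c)} = e^(-cs)·H(s) with c = 3 and H(s) = L{g(t)}.
L{e^(2t)} = 1/(s - 2).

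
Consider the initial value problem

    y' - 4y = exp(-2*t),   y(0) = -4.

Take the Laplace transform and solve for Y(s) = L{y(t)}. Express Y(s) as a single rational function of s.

Y(s) = (-4*s - 7)/(s^2 - 2*s - 8)

Apply the Laplace transform to the equation.
With L{y'} = sY - y(0) = sY - (-4): the LHS transforms to (s - 4)Y - (-4).
The right side is L{exp(-2*t)} = 1/(s + 2).
So (s - 4)Y = 1/(s + 2) + (-4).
Isolate Y and clear denominators.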